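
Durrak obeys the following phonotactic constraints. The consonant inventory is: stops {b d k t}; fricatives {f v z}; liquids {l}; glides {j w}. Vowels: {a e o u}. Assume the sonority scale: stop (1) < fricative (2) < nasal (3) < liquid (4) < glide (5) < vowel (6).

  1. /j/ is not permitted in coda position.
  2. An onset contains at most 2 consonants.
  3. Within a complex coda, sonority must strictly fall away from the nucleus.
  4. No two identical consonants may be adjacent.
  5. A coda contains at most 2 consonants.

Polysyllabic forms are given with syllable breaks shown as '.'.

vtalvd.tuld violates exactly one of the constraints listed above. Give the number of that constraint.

vtalvd.tuld: syllable 1 coda /lvd/ has 3 consonants (> 2).
This is a violation of constraint 5: "A coda contains at most 2 consonants."
The remaining constraints (1, 2, 3, 4) are satisfied.

5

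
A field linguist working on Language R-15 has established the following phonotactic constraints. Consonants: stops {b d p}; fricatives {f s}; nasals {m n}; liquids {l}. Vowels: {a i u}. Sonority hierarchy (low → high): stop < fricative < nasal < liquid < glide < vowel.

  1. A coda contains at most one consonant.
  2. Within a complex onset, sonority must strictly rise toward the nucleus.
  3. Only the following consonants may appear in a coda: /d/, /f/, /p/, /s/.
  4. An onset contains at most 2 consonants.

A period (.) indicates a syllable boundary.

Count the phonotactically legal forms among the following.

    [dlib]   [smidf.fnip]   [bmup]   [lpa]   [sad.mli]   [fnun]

[dlib] — violates constraint 3: syllable 1 coda contains /b/, which is not a licensed coda consonant → phonotactically illegal
[smidf.fnip] — violates constraint 1: syllable 1 coda /df/ has 2 consonants (> 1) → phonotactically illegal
[bmup] — σ1 onset /bm/ (1→3 rises), coda /p/ ok → phonotactically legal
[lpa] — violates constraint 2: syllable 1 onset /lp/: /l/ (liquid, 4) → /p/ (stop, 1) does not rise → phonotactically illegal
[sad.mli] — σ1 onset /s/, coda /d/ ok; σ2 onset /ml/ (3→4 rises), coda /∅/ ok → phonotactically legal
[fnun] — violates constraint 3: syllable 1 coda contains /n/, which is not a licensed coda consonant → phonotactically illegal
Phonotactically legal: [bmup], [sad.mli] → 2.

2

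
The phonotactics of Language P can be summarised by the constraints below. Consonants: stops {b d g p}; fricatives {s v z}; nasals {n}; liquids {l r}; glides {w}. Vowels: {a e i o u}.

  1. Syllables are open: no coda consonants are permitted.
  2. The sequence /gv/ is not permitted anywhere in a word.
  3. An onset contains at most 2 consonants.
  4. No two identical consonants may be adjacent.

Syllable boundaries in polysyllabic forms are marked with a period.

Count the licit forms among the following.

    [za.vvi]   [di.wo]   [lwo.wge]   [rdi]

3

[za.vvi] — violates constraint 4: adjacent identical consonants /vv/ → illicit
[di.wo] — σ1 onset /d/, coda /∅/ ok; σ2 onset /w/, coda /∅/ ok → licit
[lwo.wge] — σ1 onset /lw/ (2C), coda /∅/ ok; σ2 onset /wg/ (2C), coda /∅/ ok → licit
[rdi] — σ1 onset /rd/ (2C), coda /∅/ ok → licit
Licit: [di.wo], [lwo.wge], [rdi] → 3.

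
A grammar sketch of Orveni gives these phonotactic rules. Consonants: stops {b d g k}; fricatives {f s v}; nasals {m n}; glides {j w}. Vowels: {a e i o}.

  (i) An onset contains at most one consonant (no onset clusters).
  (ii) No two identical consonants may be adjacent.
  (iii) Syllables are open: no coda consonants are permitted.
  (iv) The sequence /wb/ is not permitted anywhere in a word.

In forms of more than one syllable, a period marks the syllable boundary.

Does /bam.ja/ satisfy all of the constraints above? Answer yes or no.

/bam.ja/ — violates constraint (iii): syllable 1 coda /m/ has 1 consonant (> 0) → phonotactically illegal

no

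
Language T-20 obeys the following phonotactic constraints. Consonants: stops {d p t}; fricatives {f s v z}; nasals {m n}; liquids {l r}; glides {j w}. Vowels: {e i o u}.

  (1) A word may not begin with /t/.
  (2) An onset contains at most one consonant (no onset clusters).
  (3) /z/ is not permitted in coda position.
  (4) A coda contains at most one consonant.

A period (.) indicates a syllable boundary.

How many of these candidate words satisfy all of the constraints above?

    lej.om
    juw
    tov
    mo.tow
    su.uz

3

lej.om — σ1 onset /l/, coda /j/ ok; σ2 onset /∅/, coda /m/ ok → well-formed
juw — σ1 onset /j/, coda /w/ ok → well-formed
tov — violates constraint 1: word begins with /t/ → ill-formed
mo.tow — σ1 onset /m/, coda /∅/ ok; σ2 onset /t/, coda /w/ ok → well-formed
su.uz — violates constraint 3: syllable 2 coda contains /z/ → ill-formed
Well-formed: lej.om, juw, mo.tow → 3.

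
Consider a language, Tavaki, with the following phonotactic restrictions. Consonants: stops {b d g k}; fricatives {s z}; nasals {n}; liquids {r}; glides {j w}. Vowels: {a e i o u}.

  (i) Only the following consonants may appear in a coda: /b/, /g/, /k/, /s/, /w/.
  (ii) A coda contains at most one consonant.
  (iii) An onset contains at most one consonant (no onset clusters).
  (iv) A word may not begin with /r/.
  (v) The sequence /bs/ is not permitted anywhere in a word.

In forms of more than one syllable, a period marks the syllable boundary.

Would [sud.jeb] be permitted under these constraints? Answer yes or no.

[sud.jeb] — violates constraint (i): syllable 1 coda contains /d/, which is not a licensed coda consonant → not permitted

no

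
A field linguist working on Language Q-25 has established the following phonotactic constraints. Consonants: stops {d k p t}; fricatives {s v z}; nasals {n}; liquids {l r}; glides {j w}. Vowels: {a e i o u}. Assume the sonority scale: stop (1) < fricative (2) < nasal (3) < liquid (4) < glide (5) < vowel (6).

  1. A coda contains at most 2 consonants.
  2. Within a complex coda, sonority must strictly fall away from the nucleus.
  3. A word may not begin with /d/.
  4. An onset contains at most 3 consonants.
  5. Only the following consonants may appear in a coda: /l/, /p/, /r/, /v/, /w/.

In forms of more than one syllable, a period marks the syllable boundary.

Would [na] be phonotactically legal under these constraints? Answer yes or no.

[na] — σ1 onset /n/, coda /∅/ ok → phonotactically legal

yes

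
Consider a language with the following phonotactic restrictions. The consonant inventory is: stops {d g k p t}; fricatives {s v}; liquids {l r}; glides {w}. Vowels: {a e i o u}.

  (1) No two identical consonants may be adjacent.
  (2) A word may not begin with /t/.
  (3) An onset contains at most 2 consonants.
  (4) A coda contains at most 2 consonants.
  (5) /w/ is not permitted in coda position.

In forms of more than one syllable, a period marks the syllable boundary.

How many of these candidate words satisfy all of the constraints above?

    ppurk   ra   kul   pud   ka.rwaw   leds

ppurk — violates constraint 1: adjacent identical consonants /pp/ → phonotactically illegal
ra — σ1 onset /r/, coda /∅/ ok → phonotactically legal
kul — σ1 onset /k/, coda /l/ ok → phonotactically legal
pud — σ1 onset /p/, coda /d/ ok → phonotactically legal
ka.rwaw — violates constraint 5: syllable 2 coda contains /w/ → phonotactically illegal
leds — σ1 onset /l/, coda /ds/ (2C) ok → phonotactically legal
Phonotactically legal: ra, kul, pud, leds → 4.

4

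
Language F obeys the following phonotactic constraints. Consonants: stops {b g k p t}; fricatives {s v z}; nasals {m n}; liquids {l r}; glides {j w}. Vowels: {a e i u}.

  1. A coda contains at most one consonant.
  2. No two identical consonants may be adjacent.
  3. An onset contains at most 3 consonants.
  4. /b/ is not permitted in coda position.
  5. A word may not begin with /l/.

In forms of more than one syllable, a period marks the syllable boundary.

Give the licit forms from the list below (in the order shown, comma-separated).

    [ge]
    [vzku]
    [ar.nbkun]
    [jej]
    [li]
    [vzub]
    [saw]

[ge], [vzku], [ar.nbkun], [jej], [saw]

[ge] — σ1 onset /g/, coda /∅/ ok → licit
[vzku] — σ1 onset /vzk/ (3C), coda /∅/ ok → licit
[ar.nbkun] — σ1 onset /∅/, coda /r/ ok; σ2 onset /nbk/ (3C), coda /n/ ok → licit
[jej] — σ1 onset /j/, coda /j/ ok → licit
[li] — violates constraint 5: word begins with /l/ → illicit
[vzub] — violates constraint 4: syllable 1 coda contains /b/ → illicit
[saw] — σ1 onset /s/, coda /w/ ok → licit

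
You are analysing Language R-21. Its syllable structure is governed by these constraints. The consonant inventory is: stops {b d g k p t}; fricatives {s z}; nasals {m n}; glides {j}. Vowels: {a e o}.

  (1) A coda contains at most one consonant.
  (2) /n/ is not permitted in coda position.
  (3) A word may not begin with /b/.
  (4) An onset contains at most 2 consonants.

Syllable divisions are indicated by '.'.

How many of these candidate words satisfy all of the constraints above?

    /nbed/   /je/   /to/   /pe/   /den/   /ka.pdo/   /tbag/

/nbed/ — σ1 onset /nb/ (2C), coda /d/ ok → well-formed
/je/ — σ1 onset /j/, coda /∅/ ok → well-formed
/to/ — σ1 onset /t/, coda /∅/ ok → well-formed
/pe/ — σ1 onset /p/, coda /∅/ ok → well-formed
/den/ — violates constraint 2: syllable 1 coda contains /n/ → ill-formed
/ka.pdo/ — σ1 onset /k/, coda /∅/ ok; σ2 onset /pd/ (2C), coda /∅/ ok → well-formed
/tbag/ — σ1 onset /tb/ (2C), coda /g/ ok → well-formed
Well-formed: /nbed/, /je/, /to/, /pe/, /ka.pdo/, /tbag/ → 6.

6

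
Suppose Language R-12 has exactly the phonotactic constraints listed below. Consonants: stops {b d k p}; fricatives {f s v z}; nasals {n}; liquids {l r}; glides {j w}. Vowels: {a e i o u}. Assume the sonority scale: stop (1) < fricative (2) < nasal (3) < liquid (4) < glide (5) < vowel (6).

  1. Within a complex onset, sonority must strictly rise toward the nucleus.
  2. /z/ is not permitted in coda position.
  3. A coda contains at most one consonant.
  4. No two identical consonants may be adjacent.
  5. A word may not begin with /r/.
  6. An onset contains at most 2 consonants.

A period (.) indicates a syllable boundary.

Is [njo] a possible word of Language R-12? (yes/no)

yes

[njo] — σ1 onset /nj/ (3→5 rises), coda /∅/ ok → well-formed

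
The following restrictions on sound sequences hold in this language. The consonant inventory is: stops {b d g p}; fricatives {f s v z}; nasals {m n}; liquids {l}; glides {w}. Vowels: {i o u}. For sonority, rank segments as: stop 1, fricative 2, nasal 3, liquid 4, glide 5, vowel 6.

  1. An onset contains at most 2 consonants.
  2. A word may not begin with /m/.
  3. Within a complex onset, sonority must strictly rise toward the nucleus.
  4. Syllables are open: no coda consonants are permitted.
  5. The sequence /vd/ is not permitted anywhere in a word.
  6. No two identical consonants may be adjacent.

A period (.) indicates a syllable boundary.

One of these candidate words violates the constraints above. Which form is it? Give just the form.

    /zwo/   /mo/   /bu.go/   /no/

/zwo/ — σ1 onset /zw/ (2→5 rises), coda /∅/ ok → well-formed
/mo/ — violates constraint 2: word begins with /m/ → ill-formed
/bu.go/ — σ1 onset /b/, coda /∅/ ok; σ2 onset /g/, coda /∅/ ok → well-formed
/no/ — σ1 onset /n/, coda /∅/ ok → well-formed

/mo/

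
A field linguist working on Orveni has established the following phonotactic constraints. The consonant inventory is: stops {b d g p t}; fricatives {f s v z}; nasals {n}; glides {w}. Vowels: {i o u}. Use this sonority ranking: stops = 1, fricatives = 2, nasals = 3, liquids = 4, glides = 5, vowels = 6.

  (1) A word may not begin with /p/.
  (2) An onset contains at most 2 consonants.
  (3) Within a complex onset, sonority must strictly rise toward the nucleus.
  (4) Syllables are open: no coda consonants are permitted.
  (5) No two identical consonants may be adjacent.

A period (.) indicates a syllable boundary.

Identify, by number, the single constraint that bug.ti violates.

4

bug.ti: syllable 1 coda /g/ has 1 consonant (> 0).
This is a violation of constraint 4: "Syllables are open: no coda consonants are permitted."
The remaining constraints (1, 2, 3, 5) are satisfied.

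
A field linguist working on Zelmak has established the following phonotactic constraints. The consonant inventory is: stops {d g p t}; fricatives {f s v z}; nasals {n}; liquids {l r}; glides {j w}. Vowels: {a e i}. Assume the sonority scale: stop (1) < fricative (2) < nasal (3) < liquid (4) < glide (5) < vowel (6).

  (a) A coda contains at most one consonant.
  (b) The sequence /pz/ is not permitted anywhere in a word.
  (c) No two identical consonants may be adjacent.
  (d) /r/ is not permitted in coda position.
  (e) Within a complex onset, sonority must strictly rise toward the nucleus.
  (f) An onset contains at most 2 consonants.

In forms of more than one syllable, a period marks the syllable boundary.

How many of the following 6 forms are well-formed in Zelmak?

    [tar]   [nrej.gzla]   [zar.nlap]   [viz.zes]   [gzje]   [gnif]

[tar] — violates constraint (d): syllable 1 coda contains /r/ → ill-formed
[nrej.gzla] — violates constraint (f): syllable 2 onset /gzl/ has 3 consonants (> 2) → ill-formed
[zar.nlap] — violates constraint (d): syllable 1 coda contains /r/ → ill-formed
[viz.zes] — violates constraint (c): adjacent identical consonants /zz/ → ill-formed
[gzje] — violates constraint (f): syllable 1 onset /gzj/ has 3 consonants (> 2) → ill-formed
[gnif] — σ1 onset /gn/ (1→3 rises), coda /f/ ok → well-formed
Well-formed: [gnif] → 1.

1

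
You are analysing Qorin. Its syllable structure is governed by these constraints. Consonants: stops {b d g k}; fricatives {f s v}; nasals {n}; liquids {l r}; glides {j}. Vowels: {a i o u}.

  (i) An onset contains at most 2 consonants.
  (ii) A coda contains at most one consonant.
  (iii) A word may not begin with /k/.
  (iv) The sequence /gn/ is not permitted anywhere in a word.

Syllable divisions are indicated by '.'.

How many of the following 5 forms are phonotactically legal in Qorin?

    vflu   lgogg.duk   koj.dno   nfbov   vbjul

vflu — violates constraint (i): syllable 1 onset /vfl/ has 3 consonants (> 2) → phonotactically illegal
lgogg.duk — violates constraint (ii): syllable 1 coda /gg/ has 2 consonants (> 1) → phonotactically illegal
koj.dno — violates constraint (iii): word begins with /k/ → phonotactically illegal
nfbov — violates constraint (i): syllable 1 onset /nfb/ has 3 consonants (> 2) → phonotactically illegal
vbjul — violates constraint (i): syllable 1 onset /vbj/ has 3 consonants (> 2) → phonotactically illegal
No form is phonotactically legal → 0.

0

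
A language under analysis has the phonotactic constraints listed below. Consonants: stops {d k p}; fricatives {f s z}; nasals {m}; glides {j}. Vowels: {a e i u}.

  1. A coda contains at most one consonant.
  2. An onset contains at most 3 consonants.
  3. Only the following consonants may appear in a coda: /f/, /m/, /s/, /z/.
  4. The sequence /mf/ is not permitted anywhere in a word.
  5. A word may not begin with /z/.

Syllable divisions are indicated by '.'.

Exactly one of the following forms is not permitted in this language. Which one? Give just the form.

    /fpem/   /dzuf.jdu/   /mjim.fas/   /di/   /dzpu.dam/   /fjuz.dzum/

/mjim.fas/

/fpem/ — σ1 onset /fp/ (2C), coda /m/ ok → permitted
/dzuf.jdu/ — σ1 onset /dz/ (2C), coda /f/ ok; σ2 onset /jd/ (2C), coda /∅/ ok → permitted
/mjim.fas/ — violates constraint 4: contains banned sequence /mf/ → not permitted
/di/ — σ1 onset /d/, coda /∅/ ok → permitted
/dzpu.dam/ — σ1 onset /dzp/ (3C), coda /∅/ ok; σ2 onset /d/, coda /m/ ok → permitted
/fjuz.dzum/ — σ1 onset /fj/ (2C), coda /z/ ok; σ2 onset /dz/ (2C), coda /m/ ok → permitted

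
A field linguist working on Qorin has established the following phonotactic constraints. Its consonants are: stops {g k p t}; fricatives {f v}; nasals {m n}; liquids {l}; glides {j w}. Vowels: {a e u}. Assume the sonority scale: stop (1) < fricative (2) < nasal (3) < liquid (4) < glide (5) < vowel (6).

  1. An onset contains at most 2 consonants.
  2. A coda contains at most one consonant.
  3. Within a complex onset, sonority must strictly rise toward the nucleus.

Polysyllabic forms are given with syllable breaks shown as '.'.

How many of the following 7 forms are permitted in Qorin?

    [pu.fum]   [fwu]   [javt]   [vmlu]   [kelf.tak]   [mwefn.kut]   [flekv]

[pu.fum] — σ1 onset /p/, coda /∅/ ok; σ2 onset /f/, coda /m/ ok → permitted
[fwu] — σ1 onset /fw/ (2→5 rises), coda /∅/ ok → permitted
[javt] — violates constraint 2: syllable 1 coda /vt/ has 2 consonants (> 1) → not permitted
[vmlu] — violates constraint 1: syllable 1 onset /vml/ has 3 consonants (> 2) → not permitted
[kelf.tak] — violates constraint 2: syllable 1 coda /lf/ has 2 consonants (> 1) → not permitted
[mwefn.kut] — violates constraint 2: syllable 1 coda /fn/ has 2 consonants (> 1) → not permitted
[flekv] — violates constraint 2: syllable 1 coda /kv/ has 2 consonants (> 1) → not permitted
Permitted: [pu.fum], [fwu] → 2.

2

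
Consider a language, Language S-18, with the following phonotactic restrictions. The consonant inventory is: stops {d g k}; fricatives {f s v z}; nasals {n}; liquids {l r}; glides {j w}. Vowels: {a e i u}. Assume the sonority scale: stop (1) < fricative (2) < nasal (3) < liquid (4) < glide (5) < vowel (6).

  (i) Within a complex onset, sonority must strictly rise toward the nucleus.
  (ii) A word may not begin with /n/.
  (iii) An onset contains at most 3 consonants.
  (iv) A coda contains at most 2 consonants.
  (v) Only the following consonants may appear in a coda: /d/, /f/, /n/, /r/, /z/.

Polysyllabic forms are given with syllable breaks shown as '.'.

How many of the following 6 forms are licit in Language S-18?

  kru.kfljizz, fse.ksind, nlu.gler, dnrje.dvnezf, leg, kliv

0

kru.kfljizz — violates constraint (iii): syllable 2 onset /kflj/ has 4 consonants (> 3) → illicit
fse.ksind — violates constraint (i): syllable 1 onset /fs/: /f/ (fricative, 2) → /s/ (fricative, 2) does not rise → illicit
nlu.gler — violates constraint (ii): word begins with /n/ → illicit
dnrje.dvnezf — violates constraint (iii): syllable 1 onset /dnrj/ has 4 consonants (> 3) → illicit
leg — violates constraint (v): syllable 1 coda contains /g/, which is not a licensed coda consonant → illicit
kliv — violates constraint (v): syllable 1 coda contains /v/, which is not a licensed coda consonant → illicit
No form is licit → 0.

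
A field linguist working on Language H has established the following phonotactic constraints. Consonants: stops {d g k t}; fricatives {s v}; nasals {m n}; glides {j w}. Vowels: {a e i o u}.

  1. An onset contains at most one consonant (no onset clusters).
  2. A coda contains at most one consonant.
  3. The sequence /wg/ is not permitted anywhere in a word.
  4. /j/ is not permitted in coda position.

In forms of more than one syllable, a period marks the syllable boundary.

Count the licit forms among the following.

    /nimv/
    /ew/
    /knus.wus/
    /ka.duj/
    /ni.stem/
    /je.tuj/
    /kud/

2

/nimv/ — violates constraint 2: syllable 1 coda /mv/ has 2 consonants (> 1) → illicit
/ew/ — σ1 onset /∅/, coda /w/ ok → licit
/knus.wus/ — violates constraint 1: syllable 1 onset /kn/ has 2 consonants (> 1) → illicit
/ka.duj/ — violates constraint 4: syllable 2 coda contains /j/ → illicit
/ni.stem/ — violates constraint 1: syllable 2 onset /st/ has 2 consonants (> 1) → illicit
/je.tuj/ — violates constraint 4: syllable 2 coda contains /j/ → illicit
/kud/ — σ1 onset /k/, coda /d/ ok → licit
Licit: /ew/, /kud/ → 2.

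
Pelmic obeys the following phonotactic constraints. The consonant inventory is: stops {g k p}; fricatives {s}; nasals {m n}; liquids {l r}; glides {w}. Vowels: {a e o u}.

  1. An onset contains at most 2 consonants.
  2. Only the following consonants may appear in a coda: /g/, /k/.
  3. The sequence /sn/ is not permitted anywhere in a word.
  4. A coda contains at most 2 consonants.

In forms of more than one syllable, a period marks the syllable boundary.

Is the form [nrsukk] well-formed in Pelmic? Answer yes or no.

no

[nrsukk] — violates constraint 1: syllable 1 onset /nrs/ has 3 consonants (> 2) → ill-formed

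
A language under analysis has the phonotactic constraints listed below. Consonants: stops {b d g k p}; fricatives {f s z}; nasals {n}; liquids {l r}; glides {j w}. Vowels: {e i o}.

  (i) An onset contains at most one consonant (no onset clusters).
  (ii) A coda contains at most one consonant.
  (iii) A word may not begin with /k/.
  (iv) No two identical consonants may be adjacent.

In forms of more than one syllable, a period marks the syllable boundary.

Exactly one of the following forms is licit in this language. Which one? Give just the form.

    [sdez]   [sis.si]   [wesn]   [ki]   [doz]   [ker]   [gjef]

[sdez] — violates constraint (i): syllable 1 onset /sd/ has 2 consonants (> 1) → illicit
[sis.si] — violates constraint (iv): adjacent identical consonants /ss/ → illicit
[wesn] — violates constraint (ii): syllable 1 coda /sn/ has 2 consonants (> 1) → illicit
[ki] — violates constraint (iii): word begins with /k/ → illicit
[doz] — σ1 onset /d/, coda /z/ ok → licit
[ker] — violates constraint (iii): word begins with /k/ → illicit
[gjef] — violates constraint (i): syllable 1 onset /gj/ has 2 consonants (> 1) → illicit

[doz]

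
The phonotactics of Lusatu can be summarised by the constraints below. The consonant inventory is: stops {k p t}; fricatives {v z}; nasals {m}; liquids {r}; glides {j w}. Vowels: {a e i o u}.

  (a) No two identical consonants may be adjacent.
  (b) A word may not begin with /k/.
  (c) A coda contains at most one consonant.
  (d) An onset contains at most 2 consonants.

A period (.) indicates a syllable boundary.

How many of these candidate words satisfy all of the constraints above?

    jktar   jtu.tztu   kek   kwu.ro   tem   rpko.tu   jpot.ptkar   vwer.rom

jktar — violates constraint (d): syllable 1 onset /jkt/ has 3 consonants (> 2) → phonotactically illegal
jtu.tztu — violates constraint (d): syllable 2 onset /tzt/ has 3 consonants (> 2) → phonotactically illegal
kek — violates constraint (b): word begins with /k/ → phonotactically illegal
kwu.ro — violates constraint (b): word begins with /k/ → phonotactically illegal
tem — σ1 onset /t/, coda /m/ ok → phonotactically legal
rpko.tu — violates constraint (d): syllable 1 onset /rpk/ has 3 consonants (> 2) → phonotactically illegal
jpot.ptkar — violates constraint (d): syllable 2 onset /ptk/ has 3 consonants (> 2) → phonotactically illegal
vwer.rom — violates constraint (a): adjacent identical consonants /rr/ → phonotactically illegal
Phonotactically legal: tem → 1.

1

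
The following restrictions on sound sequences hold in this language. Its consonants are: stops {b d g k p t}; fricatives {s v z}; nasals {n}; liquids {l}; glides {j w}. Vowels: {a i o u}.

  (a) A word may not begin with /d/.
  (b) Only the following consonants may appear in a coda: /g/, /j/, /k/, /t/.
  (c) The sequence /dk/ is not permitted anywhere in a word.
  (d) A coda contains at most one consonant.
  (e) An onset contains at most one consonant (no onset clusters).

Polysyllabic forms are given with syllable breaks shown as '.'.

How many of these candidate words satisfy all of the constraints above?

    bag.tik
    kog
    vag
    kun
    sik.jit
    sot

bag.tik — σ1 onset /b/, coda /g/ ok; σ2 onset /t/, coda /k/ ok → licit
kog — σ1 onset /k/, coda /g/ ok → licit
vag — σ1 onset /v/, coda /g/ ok → licit
kun — violates constraint (b): syllable 1 coda contains /n/, which is not a licensed coda consonant → illicit
sik.jit — σ1 onset /s/, coda /k/ ok; σ2 onset /j/, coda /t/ ok → licit
sot — σ1 onset /s/, coda /t/ ok → licit
Licit: bag.tik, kog, vag, sik.jit, sot → 5.

5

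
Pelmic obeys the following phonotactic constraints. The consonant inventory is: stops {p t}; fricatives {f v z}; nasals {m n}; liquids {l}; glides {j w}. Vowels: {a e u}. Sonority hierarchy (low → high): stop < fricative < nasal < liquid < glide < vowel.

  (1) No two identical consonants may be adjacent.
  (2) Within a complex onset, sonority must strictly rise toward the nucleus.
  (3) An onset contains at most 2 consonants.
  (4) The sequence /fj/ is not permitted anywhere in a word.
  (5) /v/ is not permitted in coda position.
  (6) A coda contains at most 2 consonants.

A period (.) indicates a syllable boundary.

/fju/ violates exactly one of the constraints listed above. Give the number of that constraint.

/fju/: contains banned sequence /fj/.
This is a violation of constraint 4: "The sequence /fj/ is not permitted anywhere in a word."
The remaining constraints (1, 2, 3, 5, 6) are satisfied.

4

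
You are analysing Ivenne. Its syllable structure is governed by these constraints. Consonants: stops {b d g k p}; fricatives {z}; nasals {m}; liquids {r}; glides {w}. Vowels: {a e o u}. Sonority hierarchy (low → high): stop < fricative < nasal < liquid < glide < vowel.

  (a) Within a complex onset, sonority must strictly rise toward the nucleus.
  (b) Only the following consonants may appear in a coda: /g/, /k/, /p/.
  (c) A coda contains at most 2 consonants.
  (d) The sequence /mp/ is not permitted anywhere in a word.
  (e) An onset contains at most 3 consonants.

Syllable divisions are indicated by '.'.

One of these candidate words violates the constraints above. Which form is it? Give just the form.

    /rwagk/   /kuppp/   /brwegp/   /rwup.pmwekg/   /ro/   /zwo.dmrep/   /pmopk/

/kuppp/

/rwagk/ — σ1 onset /rw/ (4→5 rises), coda /gk/ (2C) ok → phonotactically legal
/kuppp/ — violates constraint (c): syllable 1 coda /ppp/ has 3 consonants (> 2) → phonotactically illegal
/brwegp/ — σ1 onset /brw/ (1→4→5 rises), coda /gp/ (2C) ok → phonotactically legal
/rwup.pmwekg/ — σ1 onset /rw/ (4→5 rises), coda /p/ ok; σ2 onset /pmw/ (1→3→5 rises), coda /kg/ (2C) ok → phonotactically legal
/ro/ — σ1 onset /r/, coda /∅/ ok → phonotactically legal
/zwo.dmrep/ — σ1 onset /zw/ (2→5 rises), coda /∅/ ok; σ2 onset /dmr/ (1→3→4 rises), coda /p/ ok → phonotactically legal
/pmopk/ — σ1 onset /pm/ (1→3 rises), coda /pk/ (2C) ok → phonotactically legal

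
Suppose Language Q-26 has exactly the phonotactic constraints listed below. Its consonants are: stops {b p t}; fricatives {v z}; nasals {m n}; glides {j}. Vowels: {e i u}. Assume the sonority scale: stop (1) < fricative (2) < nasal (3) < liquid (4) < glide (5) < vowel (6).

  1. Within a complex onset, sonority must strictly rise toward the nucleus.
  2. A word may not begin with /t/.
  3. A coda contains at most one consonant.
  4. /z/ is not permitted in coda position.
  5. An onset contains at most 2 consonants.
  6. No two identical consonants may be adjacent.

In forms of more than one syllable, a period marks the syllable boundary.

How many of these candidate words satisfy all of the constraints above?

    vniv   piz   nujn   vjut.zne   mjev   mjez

vniv — σ1 onset /vn/ (2→3 rises), coda /v/ ok → well-formed
piz — violates constraint 4: syllable 1 coda contains /z/ → ill-formed
nujn — violates constraint 3: syllable 1 coda /jn/ has 2 consonants (> 1) → ill-formed
vjut.zne — σ1 onset /vj/ (2→5 rises), coda /t/ ok; σ2 onset /zn/ (2→3 rises), coda /∅/ ok → well-formed
mjev — σ1 onset /mj/ (3→5 rises), coda /v/ ok → well-formed
mjez — violates constraint 4: syllable 1 coda contains /z/ → ill-formed
Well-formed: vniv, vjut.zne, mjev → 3.

3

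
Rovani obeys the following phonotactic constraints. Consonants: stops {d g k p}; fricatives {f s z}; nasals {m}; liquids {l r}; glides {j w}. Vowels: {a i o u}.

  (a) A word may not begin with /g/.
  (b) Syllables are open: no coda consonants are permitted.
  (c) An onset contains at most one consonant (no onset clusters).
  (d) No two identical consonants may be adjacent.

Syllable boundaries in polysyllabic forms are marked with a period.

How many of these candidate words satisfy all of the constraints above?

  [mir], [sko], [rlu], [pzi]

[mir] — violates constraint (b): syllable 1 coda /r/ has 1 consonant (> 0) → ill-formed
[sko] — violates constraint (c): syllable 1 onset /sk/ has 2 consonants (> 1) → ill-formed
[rlu] — violates constraint (c): syllable 1 onset /rl/ has 2 consonants (> 1) → ill-formed
[pzi] — violates constraint (c): syllable 1 onset /pz/ has 2 consonants (> 1) → ill-formed
No form is well-formed → 0.

0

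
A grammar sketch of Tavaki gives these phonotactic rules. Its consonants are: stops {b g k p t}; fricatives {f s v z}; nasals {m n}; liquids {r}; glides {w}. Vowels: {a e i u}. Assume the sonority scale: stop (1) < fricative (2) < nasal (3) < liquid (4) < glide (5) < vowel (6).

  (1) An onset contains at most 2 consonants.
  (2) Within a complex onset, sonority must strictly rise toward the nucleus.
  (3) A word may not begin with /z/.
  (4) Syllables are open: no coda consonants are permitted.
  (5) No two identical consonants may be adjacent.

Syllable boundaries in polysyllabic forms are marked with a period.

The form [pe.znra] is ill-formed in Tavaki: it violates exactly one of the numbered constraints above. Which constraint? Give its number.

1

[pe.znra]: syllable 2 onset /znr/ has 3 consonants (> 2).
This is a violation of constraint 1: "An onset contains at most 2 consonants."
The remaining constraints (2, 3, 4, 5) are satisfied.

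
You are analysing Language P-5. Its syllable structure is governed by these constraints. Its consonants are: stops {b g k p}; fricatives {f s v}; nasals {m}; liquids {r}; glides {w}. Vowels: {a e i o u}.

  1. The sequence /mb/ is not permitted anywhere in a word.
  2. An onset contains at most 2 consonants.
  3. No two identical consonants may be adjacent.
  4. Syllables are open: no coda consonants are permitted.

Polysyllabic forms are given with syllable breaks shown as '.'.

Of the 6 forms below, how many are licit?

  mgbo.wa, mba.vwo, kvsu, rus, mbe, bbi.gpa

mgbo.wa — violates constraint 2: syllable 1 onset /mgb/ has 3 consonants (> 2) → illicit
mba.vwo — violates constraint 1: contains banned sequence /mb/ → illicit
kvsu — violates constraint 2: syllable 1 onset /kvs/ has 3 consonants (> 2) → illicit
rus — violates constraint 4: syllable 1 coda /s/ has 1 consonant (> 0) → illicit
mbe — violates constraint 1: contains banned sequence /mb/ → illicit
bbi.gpa — violates constraint 3: adjacent identical consonants /bb/ → illicit
No form is licit → 0.

0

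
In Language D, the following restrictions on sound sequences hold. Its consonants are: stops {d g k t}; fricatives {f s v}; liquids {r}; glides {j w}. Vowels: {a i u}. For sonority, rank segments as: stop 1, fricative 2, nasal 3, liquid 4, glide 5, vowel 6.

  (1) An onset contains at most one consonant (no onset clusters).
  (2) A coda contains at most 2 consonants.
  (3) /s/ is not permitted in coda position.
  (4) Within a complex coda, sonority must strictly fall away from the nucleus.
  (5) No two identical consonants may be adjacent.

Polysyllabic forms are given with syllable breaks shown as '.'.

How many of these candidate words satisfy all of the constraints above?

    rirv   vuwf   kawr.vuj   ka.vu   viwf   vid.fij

6

rirv — σ1 onset /r/, coda /rv/ (4→2 falls) ok → licit
vuwf — σ1 onset /v/, coda /wf/ (5→2 falls) ok → licit
kawr.vuj — σ1 onset /k/, coda /wr/ (5→4 falls) ok; σ2 onset /v/, coda /j/ ok → licit
ka.vu — σ1 onset /k/, coda /∅/ ok; σ2 onset /v/, coda /∅/ ok → licit
viwf — σ1 onset /v/, coda /wf/ (5→2 falls) ok → licit
vid.fij — σ1 onset /v/, coda /d/ ok; σ2 onset /f/, coda /j/ ok → licit
Licit: rirv, vuwf, kawr.vuj, ka.vu, viwf, vid.fij → 6.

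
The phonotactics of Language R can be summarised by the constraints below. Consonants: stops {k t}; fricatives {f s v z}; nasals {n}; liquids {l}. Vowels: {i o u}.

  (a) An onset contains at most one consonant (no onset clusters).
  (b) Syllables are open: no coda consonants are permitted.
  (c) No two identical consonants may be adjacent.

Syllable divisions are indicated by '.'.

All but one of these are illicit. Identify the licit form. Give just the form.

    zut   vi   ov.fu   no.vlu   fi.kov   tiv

zut — violates constraint (b): syllable 1 coda /t/ has 1 consonant (> 0) → illicit
vi — σ1 onset /v/, coda /∅/ ok → licit
ov.fu — violates constraint (b): syllable 1 coda /v/ has 1 consonant (> 0) → illicit
no.vlu — violates constraint (a): syllable 2 onset /vl/ has 2 consonants (> 1) → illicit
fi.kov — violates constraint (b): syllable 2 coda /v/ has 1 consonant (> 0) → illicit
tiv — violates constraint (b): syllable 1 coda /v/ has 1 consonant (> 0) → illicit

vi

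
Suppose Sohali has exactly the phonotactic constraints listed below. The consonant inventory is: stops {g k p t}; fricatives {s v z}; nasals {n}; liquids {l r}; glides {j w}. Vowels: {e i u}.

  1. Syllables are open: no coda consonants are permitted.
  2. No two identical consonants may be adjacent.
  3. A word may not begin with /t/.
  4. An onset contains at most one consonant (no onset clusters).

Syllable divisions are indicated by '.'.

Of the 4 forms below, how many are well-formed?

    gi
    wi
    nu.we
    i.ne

gi — σ1 onset /g/, coda /∅/ ok → well-formed
wi — σ1 onset /w/, coda /∅/ ok → well-formed
nu.we — σ1 onset /n/, coda /∅/ ok; σ2 onset /w/, coda /∅/ ok → well-formed
i.ne — σ1 onset /∅/, coda /∅/ ok; σ2 onset /n/, coda /∅/ ok → well-formed
Well-formed: gi, wi, nu.we, i.ne → 4.

4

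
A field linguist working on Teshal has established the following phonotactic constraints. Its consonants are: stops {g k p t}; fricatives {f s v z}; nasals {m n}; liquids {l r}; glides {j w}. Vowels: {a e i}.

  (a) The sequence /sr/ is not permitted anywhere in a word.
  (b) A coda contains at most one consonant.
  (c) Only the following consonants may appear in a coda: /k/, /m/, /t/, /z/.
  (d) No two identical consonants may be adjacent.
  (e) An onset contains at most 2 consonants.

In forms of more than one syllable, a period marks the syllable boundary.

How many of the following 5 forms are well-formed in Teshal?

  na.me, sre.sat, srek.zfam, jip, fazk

1

na.me — σ1 onset /n/, coda /∅/ ok; σ2 onset /m/, coda /∅/ ok → well-formed
sre.sat — violates constraint (a): contains banned sequence /sr/ → ill-formed
srek.zfam — violates constraint (a): contains banned sequence /sr/ → ill-formed
jip — violates constraint (c): syllable 1 coda contains /p/, which is not a licensed coda consonant → ill-formed
fazk — violates constraint (b): syllable 1 coda /zk/ has 2 consonants (> 1) → ill-formed
Well-formed: na.me → 1.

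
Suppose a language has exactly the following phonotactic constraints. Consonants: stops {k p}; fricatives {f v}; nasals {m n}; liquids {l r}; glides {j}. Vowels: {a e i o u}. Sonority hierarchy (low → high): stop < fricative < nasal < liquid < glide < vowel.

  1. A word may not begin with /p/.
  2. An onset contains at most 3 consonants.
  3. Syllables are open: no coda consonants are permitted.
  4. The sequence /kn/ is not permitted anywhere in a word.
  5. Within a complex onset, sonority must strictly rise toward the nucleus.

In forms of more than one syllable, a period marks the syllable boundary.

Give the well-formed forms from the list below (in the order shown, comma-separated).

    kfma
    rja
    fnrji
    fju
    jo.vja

kfma, rja, fju, jo.vja

kfma — σ1 onset /kfm/ (1→2→3 rises), coda /∅/ ok → well-formed
rja — σ1 onset /rj/ (4→5 rises), coda /∅/ ok → well-formed
fnrji — violates constraint 2: syllable 1 onset /fnrj/ has 4 consonants (> 3) → ill-formed
fju — σ1 onset /fj/ (2→5 rises), coda /∅/ ok → well-formed
jo.vja — σ1 onset /j/, coda /∅/ ok; σ2 onset /vj/ (2→5 rises), coda /∅/ ok → well-formed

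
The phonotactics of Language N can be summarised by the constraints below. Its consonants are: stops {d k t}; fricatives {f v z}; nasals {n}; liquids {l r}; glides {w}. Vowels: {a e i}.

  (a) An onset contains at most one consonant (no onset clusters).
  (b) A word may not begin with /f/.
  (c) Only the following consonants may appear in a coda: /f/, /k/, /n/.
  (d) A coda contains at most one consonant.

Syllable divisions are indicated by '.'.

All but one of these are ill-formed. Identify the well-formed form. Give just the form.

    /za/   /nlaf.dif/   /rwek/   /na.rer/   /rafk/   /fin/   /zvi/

/za/ — σ1 onset /z/, coda /∅/ ok → well-formed
/nlaf.dif/ — violates constraint (a): syllable 1 onset /nl/ has 2 consonants (> 1) → ill-formed
/rwek/ — violates constraint (a): syllable 1 onset /rw/ has 2 consonants (> 1) → ill-formed
/na.rer/ — violates constraint (c): syllable 2 coda contains /r/, which is not a licensed coda consonant → ill-formed
/rafk/ — violates constraint (d): syllable 1 coda /fk/ has 2 consonants (> 1) → ill-formed
/fin/ — violates constraint (b): word begins with /f/ → ill-formed
/zvi/ — violates constraint (a): syllable 1 onset /zv/ has 2 consonants (> 1) → ill-formed

/za/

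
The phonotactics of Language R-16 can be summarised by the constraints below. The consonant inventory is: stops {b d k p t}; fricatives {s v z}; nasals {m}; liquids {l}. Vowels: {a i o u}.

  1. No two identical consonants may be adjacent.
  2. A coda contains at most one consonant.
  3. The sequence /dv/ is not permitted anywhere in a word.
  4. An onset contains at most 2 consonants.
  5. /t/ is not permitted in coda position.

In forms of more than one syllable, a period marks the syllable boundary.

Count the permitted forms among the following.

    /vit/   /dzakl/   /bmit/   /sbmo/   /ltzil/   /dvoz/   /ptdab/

/vit/ — violates constraint 5: syllable 1 coda contains /t/ → not permitted
/dzakl/ — violates constraint 2: syllable 1 coda /kl/ has 2 consonants (> 1) → not permitted
/bmit/ — violates constraint 5: syllable 1 coda contains /t/ → not permitted
/sbmo/ — violates constraint 4: syllable 1 onset /sbm/ has 3 consonants (> 2) → not permitted
/ltzil/ — violates constraint 4: syllable 1 onset /ltz/ has 3 consonants (> 2) → not permitted
/dvoz/ — violates constraint 3: contains banned sequence /dv/ → not permitted
/ptdab/ — violates constraint 4: syllable 1 onset /ptd/ has 3 consonants (> 2) → not permitted
No form is permitted → 0.

0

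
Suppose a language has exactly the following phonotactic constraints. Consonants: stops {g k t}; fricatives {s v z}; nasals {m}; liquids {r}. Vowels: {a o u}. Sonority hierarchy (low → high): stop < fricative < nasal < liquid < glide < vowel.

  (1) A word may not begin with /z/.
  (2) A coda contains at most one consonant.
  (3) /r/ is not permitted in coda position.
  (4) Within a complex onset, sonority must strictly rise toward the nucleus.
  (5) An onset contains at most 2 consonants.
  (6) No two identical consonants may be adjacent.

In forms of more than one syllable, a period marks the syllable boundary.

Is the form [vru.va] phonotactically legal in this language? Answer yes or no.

yes

[vru.va] — σ1 onset /vr/ (2→4 rises), coda /∅/ ok; σ2 onset /v/, coda /∅/ ok → phonotactically legal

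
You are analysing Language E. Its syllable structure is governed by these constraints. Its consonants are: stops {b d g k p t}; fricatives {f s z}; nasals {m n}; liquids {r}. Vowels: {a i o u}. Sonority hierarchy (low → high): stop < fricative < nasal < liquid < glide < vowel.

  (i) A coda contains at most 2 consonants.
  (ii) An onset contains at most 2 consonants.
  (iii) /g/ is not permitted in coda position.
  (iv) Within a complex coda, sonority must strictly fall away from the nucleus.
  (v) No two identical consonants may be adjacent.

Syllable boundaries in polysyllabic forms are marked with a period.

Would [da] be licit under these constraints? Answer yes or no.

yes

[da] — σ1 onset /d/, coda /∅/ ok → licit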